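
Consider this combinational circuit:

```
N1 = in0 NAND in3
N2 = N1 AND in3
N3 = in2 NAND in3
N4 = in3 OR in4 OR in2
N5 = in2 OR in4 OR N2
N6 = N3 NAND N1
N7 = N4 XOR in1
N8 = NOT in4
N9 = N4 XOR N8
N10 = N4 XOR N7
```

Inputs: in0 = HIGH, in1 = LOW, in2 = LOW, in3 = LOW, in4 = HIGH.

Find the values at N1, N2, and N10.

N1 = in0 NAND in3 = HIGH NAND LOW = HIGH
N2 = N1 AND in3 = HIGH AND LOW = LOW
N4 = in3 OR in4 OR in2 = LOW OR HIGH OR LOW = HIGH
N7 = N4 XOR in1 = HIGH XOR LOW = HIGH
N10 = N4 XOR N7 = HIGH XOR HIGH = LOW

N1 = HIGH, N2 = LOW, N10 = LOW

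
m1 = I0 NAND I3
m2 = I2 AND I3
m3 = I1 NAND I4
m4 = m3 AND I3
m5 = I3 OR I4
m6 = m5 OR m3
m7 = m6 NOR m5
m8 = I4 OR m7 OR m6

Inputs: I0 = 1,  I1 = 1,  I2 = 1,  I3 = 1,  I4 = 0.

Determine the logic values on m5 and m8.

m3 = I1 NAND I4 = 1 NAND 0 = 1
m5 = I3 OR I4 = 1 OR 0 = 1
m6 = m5 OR m3 = 1 OR 1 = 1
m7 = m6 NOR m5 = 1 NOR 1 = 0
m8 = I4 OR m7 OR m6 = 0 OR 0 OR 1 = 1

m5 = 1, m8 = 1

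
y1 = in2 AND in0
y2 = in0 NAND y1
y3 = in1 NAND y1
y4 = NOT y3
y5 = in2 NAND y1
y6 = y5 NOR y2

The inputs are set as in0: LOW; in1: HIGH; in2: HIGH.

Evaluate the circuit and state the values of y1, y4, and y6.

y1 = LOW, y4 = LOW, y6 = LOW

y1 = in2 AND in0 = HIGH AND LOW = LOW
y2 = in0 NAND y1 = LOW NAND LOW = HIGH
y3 = in1 NAND y1 = HIGH NAND LOW = HIGH
y4 = NOT y3 = NOT HIGH = LOW
y5 = in2 NAND y1 = HIGH NAND LOW = HIGH
y6 = y5 NOR y2 = HIGH NOR HIGH = LOW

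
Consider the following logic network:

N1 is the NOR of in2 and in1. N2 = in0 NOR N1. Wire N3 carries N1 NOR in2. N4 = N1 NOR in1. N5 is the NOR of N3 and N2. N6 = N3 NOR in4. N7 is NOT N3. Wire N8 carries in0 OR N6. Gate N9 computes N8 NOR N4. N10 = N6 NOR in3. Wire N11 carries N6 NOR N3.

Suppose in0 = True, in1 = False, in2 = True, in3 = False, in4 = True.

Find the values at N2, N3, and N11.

N1 = in2 NOR in1 = True NOR False = False
N2 = in0 NOR N1 = True NOR False = False
N3 = N1 NOR in2 = False NOR True = False
N6 = N3 NOR in4 = False NOR True = False
N11 = N6 NOR N3 = False NOR False = True

N2 = False, N3 = False, N11 = True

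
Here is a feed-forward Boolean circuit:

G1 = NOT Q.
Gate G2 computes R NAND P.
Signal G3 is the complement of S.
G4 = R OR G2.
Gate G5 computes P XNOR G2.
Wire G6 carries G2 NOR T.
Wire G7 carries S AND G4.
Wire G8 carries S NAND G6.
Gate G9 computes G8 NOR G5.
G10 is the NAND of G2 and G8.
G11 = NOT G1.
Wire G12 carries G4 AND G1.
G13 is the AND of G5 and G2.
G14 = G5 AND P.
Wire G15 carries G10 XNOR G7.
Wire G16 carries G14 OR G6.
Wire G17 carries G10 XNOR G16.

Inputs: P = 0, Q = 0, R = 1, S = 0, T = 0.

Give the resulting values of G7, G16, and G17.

G7 = 0, G16 = 0, G17 = 1

G2 = R NAND P = 1 NAND 0 = 1
G4 = R OR G2 = 1 OR 1 = 1
G5 = P XNOR G2 = 0 XNOR 1 = 0
G6 = G2 NOR T = 1 NOR 0 = 0
G7 = S AND G4 = 0 AND 1 = 0
G8 = S NAND G6 = 0 NAND 0 = 1
G10 = G2 NAND G8 = 1 NAND 1 = 0
G14 = G5 AND P = 0 AND 0 = 0
G16 = G14 OR G6 = 0 OR 0 = 0
G17 = G10 XNOR G16 = 0 XNOR 0 = 1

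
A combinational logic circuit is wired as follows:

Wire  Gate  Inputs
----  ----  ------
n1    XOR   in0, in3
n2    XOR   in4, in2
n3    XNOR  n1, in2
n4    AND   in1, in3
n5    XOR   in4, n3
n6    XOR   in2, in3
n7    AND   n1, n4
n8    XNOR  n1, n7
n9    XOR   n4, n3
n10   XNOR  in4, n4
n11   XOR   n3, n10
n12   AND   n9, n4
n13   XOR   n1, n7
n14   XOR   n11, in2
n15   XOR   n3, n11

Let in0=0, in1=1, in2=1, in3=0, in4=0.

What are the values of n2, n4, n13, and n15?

n2 = 1, n4 = 0, n13 = 0, n15 = 1

n1 = in0 XOR in3 = 0 XOR 0 = 0
n2 = in4 XOR in2 = 0 XOR 1 = 1
n3 = n1 XNOR in2 = 0 XNOR 1 = 0
n4 = in1 AND in3 = 1 AND 0 = 0
n7 = n1 AND n4 = 0 AND 0 = 0
n10 = in4 XNOR n4 = 0 XNOR 0 = 1
n11 = n3 XOR n10 = 0 XOR 1 = 1
n13 = n1 XOR n7 = 0 XOR 0 = 0
n15 = n3 XOR n11 = 0 XOR 1 = 1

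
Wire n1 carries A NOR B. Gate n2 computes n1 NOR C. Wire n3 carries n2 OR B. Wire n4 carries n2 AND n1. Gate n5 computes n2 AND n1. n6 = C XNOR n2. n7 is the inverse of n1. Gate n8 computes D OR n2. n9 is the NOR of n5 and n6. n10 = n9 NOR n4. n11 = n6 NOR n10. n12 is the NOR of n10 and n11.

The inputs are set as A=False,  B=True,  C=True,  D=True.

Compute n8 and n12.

n8 = True, n12 = False

n1 = A NOR B = False NOR True = False
n2 = n1 NOR C = False NOR True = False
n4 = n2 AND n1 = False AND False = False
n5 = n2 AND n1 = False AND False = False
n6 = C XNOR n2 = True XNOR False = False
n8 = D OR n2 = True OR False = True
n9 = n5 NOR n6 = False NOR False = True
n10 = n9 NOR n4 = True NOR False = False
n11 = n6 NOR n10 = False NOR False = True
n12 = n10 NOR n11 = False NOR True = False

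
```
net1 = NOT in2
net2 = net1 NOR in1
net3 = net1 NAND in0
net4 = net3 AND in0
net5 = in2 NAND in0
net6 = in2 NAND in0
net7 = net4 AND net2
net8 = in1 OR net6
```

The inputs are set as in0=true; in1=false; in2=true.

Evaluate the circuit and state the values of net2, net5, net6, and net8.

net2 = true  net5 = false  net6 = false  net8 = false

net1 = NOT in2 = NOT true = false
net2 = net1 NOR in1 = false NOR false = true
net5 = in2 NAND in0 = true NAND true = false
net6 = in2 NAND in0 = true NAND true = false
net8 = in1 OR net6 = false OR false = false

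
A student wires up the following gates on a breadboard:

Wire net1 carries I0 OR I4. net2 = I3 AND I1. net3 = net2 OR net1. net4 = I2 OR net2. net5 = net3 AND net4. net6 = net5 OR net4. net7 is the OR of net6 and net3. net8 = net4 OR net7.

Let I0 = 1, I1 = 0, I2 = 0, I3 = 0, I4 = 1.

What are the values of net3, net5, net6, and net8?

net3 = 1, net5 = 0, net6 = 0, net8 = 1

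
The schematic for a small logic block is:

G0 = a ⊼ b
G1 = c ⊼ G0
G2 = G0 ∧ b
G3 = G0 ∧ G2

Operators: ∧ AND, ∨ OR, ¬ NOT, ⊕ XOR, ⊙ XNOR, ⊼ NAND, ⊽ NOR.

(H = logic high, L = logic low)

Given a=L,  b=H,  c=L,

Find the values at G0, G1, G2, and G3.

G0 = H; G1 = H; G2 = H; G3 = H

G0 = a NAND b = L NAND H = H
G1 = c NAND G0 = L NAND H = H
G2 = G0 AND b = H AND H = H
G3 = G0 AND G2 = H AND H = H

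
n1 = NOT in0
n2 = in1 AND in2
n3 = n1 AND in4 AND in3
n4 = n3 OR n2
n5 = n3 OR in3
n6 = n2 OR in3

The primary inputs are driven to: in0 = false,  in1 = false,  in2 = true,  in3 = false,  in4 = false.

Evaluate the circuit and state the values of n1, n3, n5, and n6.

n1 = true, n3 = false, n5 = false, n6 = false

n1 = NOT in0 = NOT false = true
n2 = in1 AND in2 = false AND true = false
n3 = n1 AND in4 AND in3 = true AND false AND false = false
n5 = n3 OR in3 = false OR false = false
n6 = n2 OR in3 = false OR false = false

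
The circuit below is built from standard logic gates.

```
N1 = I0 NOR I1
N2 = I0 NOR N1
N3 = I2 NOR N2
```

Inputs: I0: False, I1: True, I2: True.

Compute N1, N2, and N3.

N1 = False  N2 = True  N3 = False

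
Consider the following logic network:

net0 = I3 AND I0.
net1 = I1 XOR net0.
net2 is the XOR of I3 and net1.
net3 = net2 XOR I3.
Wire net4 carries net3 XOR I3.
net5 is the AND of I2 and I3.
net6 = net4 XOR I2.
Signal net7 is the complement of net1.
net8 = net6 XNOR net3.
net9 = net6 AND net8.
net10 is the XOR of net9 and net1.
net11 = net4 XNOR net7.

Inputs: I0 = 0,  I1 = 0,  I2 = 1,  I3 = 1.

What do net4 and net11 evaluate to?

net0 = I3 AND I0 = 1 AND 0 = 0
net1 = I1 XOR net0 = 0 XOR 0 = 0
net2 = I3 XOR net1 = 1 XOR 0 = 1
net3 = net2 XOR I3 = 1 XOR 1 = 0
net4 = net3 XOR I3 = 0 XOR 1 = 1
net7 = NOT net1 = NOT 0 = 1
net11 = net4 XNOR net7 = 1 XNOR 1 = 1

net4 = 1  net11 = 1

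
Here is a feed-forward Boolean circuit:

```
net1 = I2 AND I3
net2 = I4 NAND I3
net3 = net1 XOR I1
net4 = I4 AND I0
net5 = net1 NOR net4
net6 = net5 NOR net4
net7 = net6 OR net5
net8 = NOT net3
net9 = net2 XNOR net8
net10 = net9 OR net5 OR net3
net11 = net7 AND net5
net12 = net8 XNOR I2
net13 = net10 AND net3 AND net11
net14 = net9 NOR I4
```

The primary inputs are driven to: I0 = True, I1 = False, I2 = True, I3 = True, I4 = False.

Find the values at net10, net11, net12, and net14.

net10 = True  net11 = False  net12 = False  net14 = True

net1 = I2 AND I3 = True AND True = True
net2 = I4 NAND I3 = False NAND True = True
net3 = net1 XOR I1 = True XOR False = True
net4 = I4 AND I0 = False AND True = False
net5 = net1 NOR net4 = True NOR False = False
net6 = net5 NOR net4 = False NOR False = True
net7 = net6 OR net5 = True OR False = True
net8 = NOT net3 = NOT True = False
net9 = net2 XNOR net8 = True XNOR False = False
net10 = net9 OR net5 OR net3 = False OR False OR True = True
net11 = net7 AND net5 = True AND False = False
net12 = net8 XNOR I2 = False XNOR True = False
net14 = net9 NOR I4 = False NOR False = True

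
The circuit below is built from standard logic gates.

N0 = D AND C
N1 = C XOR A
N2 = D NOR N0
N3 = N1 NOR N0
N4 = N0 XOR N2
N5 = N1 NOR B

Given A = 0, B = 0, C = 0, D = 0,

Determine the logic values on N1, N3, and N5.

N1 = 0, N3 = 1, N5 = 1

N0 = D AND C = 0 AND 0 = 0
N1 = C XOR A = 0 XOR 0 = 0
N3 = N1 NOR N0 = 0 NOR 0 = 1
N5 = N1 NOR B = 0 NOR 0 = 1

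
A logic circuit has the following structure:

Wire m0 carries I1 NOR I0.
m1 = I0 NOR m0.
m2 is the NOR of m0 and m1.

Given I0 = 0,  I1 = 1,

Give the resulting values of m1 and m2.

m1 = 1; m2 = 0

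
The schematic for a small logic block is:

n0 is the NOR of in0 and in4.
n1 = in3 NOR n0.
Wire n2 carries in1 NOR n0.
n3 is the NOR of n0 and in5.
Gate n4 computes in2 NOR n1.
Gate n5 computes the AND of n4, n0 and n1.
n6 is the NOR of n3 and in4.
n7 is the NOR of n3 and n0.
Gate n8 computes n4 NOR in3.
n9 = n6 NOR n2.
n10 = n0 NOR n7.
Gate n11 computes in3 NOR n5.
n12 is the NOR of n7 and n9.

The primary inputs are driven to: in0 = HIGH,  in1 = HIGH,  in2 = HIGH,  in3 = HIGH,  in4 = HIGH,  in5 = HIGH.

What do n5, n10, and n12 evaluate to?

n5 = LOW, n10 = LOW, n12 = LOW

n0 = in0 NOR in4 = HIGH NOR HIGH = LOW
n1 = in3 NOR n0 = HIGH NOR LOW = LOW
n2 = in1 NOR n0 = HIGH NOR LOW = LOW
n3 = n0 NOR in5 = LOW NOR HIGH = LOW
n4 = in2 NOR n1 = HIGH NOR LOW = LOW
n5 = n4 AND n0 AND n1 = LOW AND LOW AND LOW = LOW
n6 = n3 NOR in4 = LOW NOR HIGH = LOW
n7 = n3 NOR n0 = LOW NOR LOW = HIGH
n9 = n6 NOR n2 = LOW NOR LOW = HIGH
n10 = n0 NOR n7 = LOW NOR HIGH = LOW
n12 = n7 NOR n9 = HIGH NOR HIGH = LOW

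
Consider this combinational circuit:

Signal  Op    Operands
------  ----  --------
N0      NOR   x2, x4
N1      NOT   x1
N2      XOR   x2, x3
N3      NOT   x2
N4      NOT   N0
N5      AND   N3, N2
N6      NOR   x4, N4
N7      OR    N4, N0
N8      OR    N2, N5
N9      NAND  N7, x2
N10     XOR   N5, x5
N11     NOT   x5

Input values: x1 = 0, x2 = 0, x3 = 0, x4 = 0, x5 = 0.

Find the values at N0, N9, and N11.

N0 = 1; N9 = 1; N11 = 1

N0 = x2 NOR x4 = 0 NOR 0 = 1
N4 = NOT N0 = NOT 1 = 0
N7 = N4 OR N0 = 0 OR 1 = 1
N9 = N7 NAND x2 = 1 NAND 0 = 1
N11 = NOT x5 = NOT 0 = 1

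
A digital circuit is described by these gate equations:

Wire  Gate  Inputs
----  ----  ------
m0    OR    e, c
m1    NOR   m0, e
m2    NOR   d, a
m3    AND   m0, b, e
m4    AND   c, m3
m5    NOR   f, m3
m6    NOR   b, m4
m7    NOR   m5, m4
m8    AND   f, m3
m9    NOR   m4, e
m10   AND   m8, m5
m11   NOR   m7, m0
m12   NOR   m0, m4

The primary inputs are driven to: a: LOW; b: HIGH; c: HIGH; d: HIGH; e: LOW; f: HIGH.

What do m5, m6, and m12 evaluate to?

m0 = e OR c = LOW OR HIGH = HIGH
m3 = m0 AND b AND e = HIGH AND HIGH AND LOW = LOW
m4 = c AND m3 = HIGH AND LOW = LOW
m5 = f NOR m3 = HIGH NOR LOW = LOW
m6 = b NOR m4 = HIGH NOR LOW = LOW
m12 = m0 NOR m4 = HIGH NOR LOW = LOW

m5 = LOW, m6 = LOW, m12 = LOW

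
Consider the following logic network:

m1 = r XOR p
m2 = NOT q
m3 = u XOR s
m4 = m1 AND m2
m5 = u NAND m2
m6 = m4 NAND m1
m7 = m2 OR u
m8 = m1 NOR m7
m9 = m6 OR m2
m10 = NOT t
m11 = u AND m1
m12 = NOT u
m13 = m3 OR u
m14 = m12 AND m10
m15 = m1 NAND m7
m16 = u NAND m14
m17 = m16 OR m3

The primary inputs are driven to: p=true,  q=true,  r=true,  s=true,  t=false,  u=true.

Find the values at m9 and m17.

m9 = true; m17 = true

m1 = r XOR p = true XOR true = false
m2 = NOT q = NOT true = false
m3 = u XOR s = true XOR true = false
m4 = m1 AND m2 = false AND false = false
m6 = m4 NAND m1 = false NAND false = true
m9 = m6 OR m2 = true OR false = true
m10 = NOT t = NOT false = true
m12 = NOT u = NOT true = false
m14 = m12 AND m10 = false AND true = false
m16 = u NAND m14 = true NAND false = true
m17 = m16 OR m3 = true OR false = true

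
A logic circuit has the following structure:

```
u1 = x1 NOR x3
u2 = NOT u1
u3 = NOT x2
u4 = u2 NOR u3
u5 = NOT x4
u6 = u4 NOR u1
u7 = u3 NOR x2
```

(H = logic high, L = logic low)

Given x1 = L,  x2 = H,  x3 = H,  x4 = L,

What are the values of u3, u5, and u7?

u3 = NOT x2 = NOT H = L
u5 = NOT x4 = NOT L = H
u7 = u3 NOR x2 = L NOR H = L

u3 = L  u5 = H  u7 = L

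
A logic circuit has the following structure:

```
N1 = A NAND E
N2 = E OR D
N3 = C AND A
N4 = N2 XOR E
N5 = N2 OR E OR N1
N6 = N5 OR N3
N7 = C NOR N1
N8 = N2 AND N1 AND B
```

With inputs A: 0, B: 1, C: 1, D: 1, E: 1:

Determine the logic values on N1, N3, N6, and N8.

N1 = 1, N3 = 0, N6 = 1, N8 = 1

N1 = A NAND E = 0 NAND 1 = 1
N2 = E OR D = 1 OR 1 = 1
N3 = C AND A = 1 AND 0 = 0
N5 = N2 OR E OR N1 = 1 OR 1 OR 1 = 1
N6 = N5 OR N3 = 1 OR 0 = 1
N8 = N2 AND N1 AND B = 1 AND 1 AND 1 = 1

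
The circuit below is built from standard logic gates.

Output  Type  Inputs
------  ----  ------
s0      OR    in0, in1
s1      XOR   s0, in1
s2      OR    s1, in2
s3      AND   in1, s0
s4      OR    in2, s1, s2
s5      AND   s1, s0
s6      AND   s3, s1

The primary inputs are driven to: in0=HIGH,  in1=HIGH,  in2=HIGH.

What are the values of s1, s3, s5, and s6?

s1 = LOW  s3 = HIGH  s5 = LOW  s6 = LOW

s0 = in0 OR in1 = HIGH OR HIGH = HIGH
s1 = s0 XOR in1 = HIGH XOR HIGH = LOW
s3 = in1 AND s0 = HIGH AND HIGH = HIGH
s5 = s1 AND s0 = LOW AND HIGH = LOW
s6 = s3 AND s1 = HIGH AND LOW = LOW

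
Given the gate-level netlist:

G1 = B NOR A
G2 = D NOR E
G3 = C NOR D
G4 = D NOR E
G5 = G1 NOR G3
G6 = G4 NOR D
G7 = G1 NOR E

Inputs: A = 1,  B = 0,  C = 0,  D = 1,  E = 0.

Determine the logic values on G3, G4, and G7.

G1 = B NOR A = 0 NOR 1 = 0
G3 = C NOR D = 0 NOR 1 = 0
G4 = D NOR E = 1 NOR 0 = 0
G7 = G1 NOR E = 0 NOR 0 = 1

G3 = 0; G4 = 0; G7 = 1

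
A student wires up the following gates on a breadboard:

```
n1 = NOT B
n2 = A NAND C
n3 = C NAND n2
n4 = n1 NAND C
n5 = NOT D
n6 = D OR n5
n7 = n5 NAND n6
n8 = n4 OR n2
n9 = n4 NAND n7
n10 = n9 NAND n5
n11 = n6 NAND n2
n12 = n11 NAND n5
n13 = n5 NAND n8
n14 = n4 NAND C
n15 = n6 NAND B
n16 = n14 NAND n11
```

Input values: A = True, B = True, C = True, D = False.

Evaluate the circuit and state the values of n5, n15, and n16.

n5 = True; n15 = False; n16 = True

n1 = NOT B = NOT True = False
n2 = A NAND C = True NAND True = False
n4 = n1 NAND C = False NAND True = True
n5 = NOT D = NOT False = True
n6 = D OR n5 = False OR True = True
n11 = n6 NAND n2 = True NAND False = True
n14 = n4 NAND C = True NAND True = False
n15 = n6 NAND B = True NAND True = False
n16 = n14 NAND n11 = False NAND True = True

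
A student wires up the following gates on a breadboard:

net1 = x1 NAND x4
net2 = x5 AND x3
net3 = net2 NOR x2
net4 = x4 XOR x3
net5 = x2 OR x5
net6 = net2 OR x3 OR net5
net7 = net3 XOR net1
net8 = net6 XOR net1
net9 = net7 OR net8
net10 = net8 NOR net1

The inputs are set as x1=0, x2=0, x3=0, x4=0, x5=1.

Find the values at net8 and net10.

net8 = 0; net10 = 0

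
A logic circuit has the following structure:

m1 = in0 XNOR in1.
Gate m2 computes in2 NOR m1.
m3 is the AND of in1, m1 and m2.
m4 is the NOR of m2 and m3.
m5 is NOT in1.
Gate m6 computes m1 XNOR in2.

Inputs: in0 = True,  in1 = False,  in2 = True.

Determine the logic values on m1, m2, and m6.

m1 = False, m2 = False, m6 = False

m1 = in0 XNOR in1 = True XNOR False = False
m2 = in2 NOR m1 = True NOR False = False
m6 = m1 XNOR in2 = False XNOR True = False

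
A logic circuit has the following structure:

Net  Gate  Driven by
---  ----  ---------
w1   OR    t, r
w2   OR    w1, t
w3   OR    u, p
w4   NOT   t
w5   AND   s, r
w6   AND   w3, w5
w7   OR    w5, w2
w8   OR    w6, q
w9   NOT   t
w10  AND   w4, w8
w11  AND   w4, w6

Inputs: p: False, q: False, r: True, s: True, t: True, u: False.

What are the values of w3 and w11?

w3 = u OR p = False OR False = False
w4 = NOT t = NOT True = False
w5 = s AND r = True AND True = True
w6 = w3 AND w5 = False AND True = False
w11 = w4 AND w6 = False AND False = False

w3 = False  w11 = False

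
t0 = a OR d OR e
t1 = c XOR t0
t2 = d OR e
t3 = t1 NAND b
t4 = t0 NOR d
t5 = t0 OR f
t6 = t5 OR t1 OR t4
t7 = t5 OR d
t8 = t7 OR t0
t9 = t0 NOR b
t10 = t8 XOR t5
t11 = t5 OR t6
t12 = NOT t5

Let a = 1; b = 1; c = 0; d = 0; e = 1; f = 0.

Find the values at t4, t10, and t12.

t4 = 0, t10 = 0, t12 = 0

t0 = a OR d OR e = 1 OR 0 OR 1 = 1
t4 = t0 NOR d = 1 NOR 0 = 0
t5 = t0 OR f = 1 OR 0 = 1
t7 = t5 OR d = 1 OR 0 = 1
t8 = t7 OR t0 = 1 OR 1 = 1
t10 = t8 XOR t5 = 1 XOR 1 = 0
t12 = NOT t5 = NOT 1 = 0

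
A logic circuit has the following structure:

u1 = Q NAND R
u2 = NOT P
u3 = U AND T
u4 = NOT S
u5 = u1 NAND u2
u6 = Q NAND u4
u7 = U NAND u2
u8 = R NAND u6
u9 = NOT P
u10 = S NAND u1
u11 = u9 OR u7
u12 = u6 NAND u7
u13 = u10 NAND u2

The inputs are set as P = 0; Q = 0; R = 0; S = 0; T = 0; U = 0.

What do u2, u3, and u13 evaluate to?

u1 = Q NAND R = 0 NAND 0 = 1
u2 = NOT P = NOT 0 = 1
u3 = U AND T = 0 AND 0 = 0
u10 = S NAND u1 = 0 NAND 1 = 1
u13 = u10 NAND u2 = 1 NAND 1 = 0

u2 = 1, u3 = 0, u13 = 0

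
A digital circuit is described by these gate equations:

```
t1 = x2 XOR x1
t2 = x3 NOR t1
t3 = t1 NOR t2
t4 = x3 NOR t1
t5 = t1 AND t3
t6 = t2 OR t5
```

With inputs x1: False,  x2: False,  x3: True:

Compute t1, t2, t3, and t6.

t1 = x2 XOR x1 = False XOR False = False
t2 = x3 NOR t1 = True NOR False = False
t3 = t1 NOR t2 = False NOR False = True
t5 = t1 AND t3 = False AND True = False
t6 = t2 OR t5 = False OR False = False

t1 = False; t2 = False; t3 = True; t6 = False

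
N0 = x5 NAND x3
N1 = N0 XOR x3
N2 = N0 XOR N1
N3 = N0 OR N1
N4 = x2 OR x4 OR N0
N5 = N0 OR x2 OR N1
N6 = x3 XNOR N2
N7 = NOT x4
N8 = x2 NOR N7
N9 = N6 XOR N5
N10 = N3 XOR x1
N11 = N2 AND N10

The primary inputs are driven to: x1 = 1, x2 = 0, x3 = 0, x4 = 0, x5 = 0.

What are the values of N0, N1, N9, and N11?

N0 = 1; N1 = 1; N9 = 0; N11 = 0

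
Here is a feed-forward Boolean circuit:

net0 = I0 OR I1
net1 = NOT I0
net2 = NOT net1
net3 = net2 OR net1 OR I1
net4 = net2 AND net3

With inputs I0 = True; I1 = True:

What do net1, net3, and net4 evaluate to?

net1 = NOT I0 = NOT True = False
net2 = NOT net1 = NOT False = True
net3 = net2 OR net1 OR I1 = True OR False OR True = True
net4 = net2 AND net3 = True AND True = True

net1 = False  net3 = True  net4 = True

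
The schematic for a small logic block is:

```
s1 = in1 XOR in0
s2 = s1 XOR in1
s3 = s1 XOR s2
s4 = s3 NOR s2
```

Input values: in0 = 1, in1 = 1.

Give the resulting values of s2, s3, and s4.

s1 = in1 XOR in0 = 1 XOR 1 = 0
s2 = s1 XOR in1 = 0 XOR 1 = 1
s3 = s1 XOR s2 = 0 XOR 1 = 1
s4 = s3 NOR s2 = 1 NOR 1 = 0

s2 = 1, s3 = 1, s4 = 0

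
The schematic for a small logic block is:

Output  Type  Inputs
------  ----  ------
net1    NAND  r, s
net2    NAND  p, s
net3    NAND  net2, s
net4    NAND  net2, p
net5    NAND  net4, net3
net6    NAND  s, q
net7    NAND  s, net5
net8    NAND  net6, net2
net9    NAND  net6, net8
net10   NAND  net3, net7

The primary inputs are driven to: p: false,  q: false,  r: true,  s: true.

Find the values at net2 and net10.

net2 = true; net10 = true

net2 = p NAND s = false NAND true = true
net3 = net2 NAND s = true NAND true = false
net4 = net2 NAND p = true NAND false = true
net5 = net4 NAND net3 = true NAND false = true
net7 = s NAND net5 = true NAND true = false
net10 = net3 NAND net7 = false NAND false = true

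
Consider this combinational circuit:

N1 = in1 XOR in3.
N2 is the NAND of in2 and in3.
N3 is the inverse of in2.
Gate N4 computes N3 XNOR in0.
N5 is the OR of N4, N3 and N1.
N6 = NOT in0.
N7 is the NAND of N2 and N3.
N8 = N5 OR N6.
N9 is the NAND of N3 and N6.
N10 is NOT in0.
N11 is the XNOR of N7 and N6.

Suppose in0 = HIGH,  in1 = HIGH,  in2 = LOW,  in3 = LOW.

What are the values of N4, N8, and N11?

N4 = HIGH, N8 = HIGH, N11 = HIGH

N1 = in1 XOR in3 = HIGH XOR LOW = HIGH
N2 = in2 NAND in3 = LOW NAND LOW = HIGH
N3 = NOT in2 = NOT LOW = HIGH
N4 = N3 XNOR in0 = HIGH XNOR HIGH = HIGH
N5 = N4 OR N3 OR N1 = HIGH OR HIGH OR HIGH = HIGH
N6 = NOT in0 = NOT HIGH = LOW
N7 = N2 NAND N3 = HIGH NAND HIGH = LOW
N8 = N5 OR N6 = HIGH OR LOW = HIGH
N11 = N7 XNOR N6 = LOW XNOR LOW = HIGH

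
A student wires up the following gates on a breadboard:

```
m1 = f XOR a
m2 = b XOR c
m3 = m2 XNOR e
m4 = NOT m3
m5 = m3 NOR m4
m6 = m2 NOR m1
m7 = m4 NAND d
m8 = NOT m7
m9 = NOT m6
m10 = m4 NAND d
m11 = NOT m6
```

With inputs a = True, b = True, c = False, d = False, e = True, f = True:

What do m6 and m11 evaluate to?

m6 = False  m11 = True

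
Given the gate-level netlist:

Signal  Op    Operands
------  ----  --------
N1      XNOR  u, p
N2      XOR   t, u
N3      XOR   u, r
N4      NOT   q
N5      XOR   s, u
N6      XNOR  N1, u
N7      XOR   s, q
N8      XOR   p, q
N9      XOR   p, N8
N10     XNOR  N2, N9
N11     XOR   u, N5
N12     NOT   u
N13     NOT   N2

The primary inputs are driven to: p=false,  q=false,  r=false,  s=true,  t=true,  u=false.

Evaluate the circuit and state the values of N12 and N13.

N2 = t XOR u = true XOR false = true
N12 = NOT u = NOT false = true
N13 = NOT N2 = NOT true = false

N12 = true, N13 = false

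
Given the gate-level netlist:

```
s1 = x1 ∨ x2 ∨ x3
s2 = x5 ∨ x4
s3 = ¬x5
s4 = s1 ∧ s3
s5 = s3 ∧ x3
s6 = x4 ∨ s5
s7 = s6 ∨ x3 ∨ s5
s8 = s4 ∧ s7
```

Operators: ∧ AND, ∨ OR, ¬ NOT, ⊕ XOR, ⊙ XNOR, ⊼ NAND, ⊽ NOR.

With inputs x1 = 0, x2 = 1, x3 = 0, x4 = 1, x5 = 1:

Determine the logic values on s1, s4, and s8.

s1 = x1 OR x2 OR x3 = 0 OR 1 OR 0 = 1
s3 = NOT x5 = NOT 1 = 0
s4 = s1 AND s3 = 1 AND 0 = 0
s5 = s3 AND x3 = 0 AND 0 = 0
s6 = x4 OR s5 = 1 OR 0 = 1
s7 = s6 OR x3 OR s5 = 1 OR 0 OR 0 = 1
s8 = s4 AND s7 = 0 AND 1 = 0

s1 = 1  s4 = 0  s8 = 0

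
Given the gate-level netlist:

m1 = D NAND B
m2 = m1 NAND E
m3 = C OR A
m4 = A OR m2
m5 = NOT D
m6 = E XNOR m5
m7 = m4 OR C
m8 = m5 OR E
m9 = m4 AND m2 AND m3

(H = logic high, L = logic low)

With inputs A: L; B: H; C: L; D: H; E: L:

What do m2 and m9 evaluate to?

m2 = H; m9 = L

m1 = D NAND B = H NAND H = L
m2 = m1 NAND E = L NAND L = H
m3 = C OR A = L OR L = L
m4 = A OR m2 = L OR H = H
m9 = m4 AND m2 AND m3 = H AND H AND L = L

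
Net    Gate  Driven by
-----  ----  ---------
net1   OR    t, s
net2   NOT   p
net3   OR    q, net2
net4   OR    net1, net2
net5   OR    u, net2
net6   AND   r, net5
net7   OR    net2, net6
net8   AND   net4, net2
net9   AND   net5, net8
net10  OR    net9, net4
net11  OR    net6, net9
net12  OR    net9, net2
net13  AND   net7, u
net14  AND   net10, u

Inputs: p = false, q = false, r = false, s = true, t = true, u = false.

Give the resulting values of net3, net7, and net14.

net3 = true; net7 = true; net14 = false

net1 = t OR s = true OR true = true
net2 = NOT p = NOT false = true
net3 = q OR net2 = false OR true = true
net4 = net1 OR net2 = true OR true = true
net5 = u OR net2 = false OR true = true
net6 = r AND net5 = false AND true = false
net7 = net2 OR net6 = true OR false = true
net8 = net4 AND net2 = true AND true = true
net9 = net5 AND net8 = true AND true = true
net10 = net9 OR net4 = true OR true = true
net14 = net10 AND u = true AND false = false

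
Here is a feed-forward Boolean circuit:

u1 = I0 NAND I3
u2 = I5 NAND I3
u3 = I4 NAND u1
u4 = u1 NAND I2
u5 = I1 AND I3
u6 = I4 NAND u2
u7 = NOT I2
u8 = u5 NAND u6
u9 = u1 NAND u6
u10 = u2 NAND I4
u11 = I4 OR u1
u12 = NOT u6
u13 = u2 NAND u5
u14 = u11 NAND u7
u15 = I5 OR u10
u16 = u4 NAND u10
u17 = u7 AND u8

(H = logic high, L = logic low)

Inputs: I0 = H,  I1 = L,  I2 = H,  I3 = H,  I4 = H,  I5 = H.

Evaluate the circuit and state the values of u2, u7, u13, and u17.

u2 = L, u7 = L, u13 = H, u17 = L

u2 = I5 NAND I3 = H NAND H = L
u5 = I1 AND I3 = L AND H = L
u6 = I4 NAND u2 = H NAND L = H
u7 = NOT I2 = NOT H = L
u8 = u5 NAND u6 = L NAND H = H
u13 = u2 NAND u5 = L NAND L = H
u17 = u7 AND u8 = L AND H = L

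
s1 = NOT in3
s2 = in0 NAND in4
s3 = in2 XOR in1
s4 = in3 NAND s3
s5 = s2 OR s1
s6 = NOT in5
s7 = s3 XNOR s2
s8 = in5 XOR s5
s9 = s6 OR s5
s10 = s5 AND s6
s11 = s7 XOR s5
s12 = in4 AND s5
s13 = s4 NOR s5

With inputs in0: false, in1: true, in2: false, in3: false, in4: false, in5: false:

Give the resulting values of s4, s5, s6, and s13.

s4 = true, s5 = true, s6 = true, s13 = false

s1 = NOT in3 = NOT false = true
s2 = in0 NAND in4 = false NAND false = true
s3 = in2 XOR in1 = false XOR true = true
s4 = in3 NAND s3 = false NAND true = true
s5 = s2 OR s1 = true OR true = true
s6 = NOT in5 = NOT false = true
s13 = s4 NOR s5 = true NOR true = false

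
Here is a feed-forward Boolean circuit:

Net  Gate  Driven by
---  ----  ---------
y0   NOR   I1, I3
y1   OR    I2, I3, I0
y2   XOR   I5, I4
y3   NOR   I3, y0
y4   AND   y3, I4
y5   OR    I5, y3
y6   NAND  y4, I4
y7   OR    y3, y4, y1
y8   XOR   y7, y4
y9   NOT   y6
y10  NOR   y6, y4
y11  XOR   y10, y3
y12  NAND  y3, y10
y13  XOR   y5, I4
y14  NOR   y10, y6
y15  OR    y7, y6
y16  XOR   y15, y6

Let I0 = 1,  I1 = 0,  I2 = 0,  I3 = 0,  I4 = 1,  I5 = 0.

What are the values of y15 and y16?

y0 = I1 NOR I3 = 0 NOR 0 = 1
y1 = I2 OR I3 OR I0 = 0 OR 0 OR 1 = 1
y3 = I3 NOR y0 = 0 NOR 1 = 0
y4 = y3 AND I4 = 0 AND 1 = 0
y6 = y4 NAND I4 = 0 NAND 1 = 1
y7 = y3 OR y4 OR y1 = 0 OR 0 OR 1 = 1
y15 = y7 OR y6 = 1 OR 1 = 1
y16 = y15 XOR y6 = 1 XOR 1 = 0

y15 = 1, y16 = 0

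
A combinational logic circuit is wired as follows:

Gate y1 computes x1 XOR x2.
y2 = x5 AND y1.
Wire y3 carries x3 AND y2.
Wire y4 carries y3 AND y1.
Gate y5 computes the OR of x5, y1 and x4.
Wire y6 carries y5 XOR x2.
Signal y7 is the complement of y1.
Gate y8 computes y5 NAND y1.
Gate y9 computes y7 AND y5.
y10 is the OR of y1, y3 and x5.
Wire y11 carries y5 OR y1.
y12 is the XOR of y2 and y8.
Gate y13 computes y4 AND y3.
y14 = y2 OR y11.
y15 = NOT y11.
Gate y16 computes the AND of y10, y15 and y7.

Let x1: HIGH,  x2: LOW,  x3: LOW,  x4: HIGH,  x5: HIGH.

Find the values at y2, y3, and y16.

y2 = HIGH, y3 = LOW, y16 = LOW

y1 = x1 XOR x2 = HIGH XOR LOW = HIGH
y2 = x5 AND y1 = HIGH AND HIGH = HIGH
y3 = x3 AND y2 = LOW AND HIGH = LOW
y5 = x5 OR y1 OR x4 = HIGH OR HIGH OR HIGH = HIGH
y7 = NOT y1 = NOT HIGH = LOW
y10 = y1 OR y3 OR x5 = HIGH OR LOW OR HIGH = HIGH
y11 = y5 OR y1 = HIGH OR HIGH = HIGH
y15 = NOT y11 = NOT HIGH = LOW
y16 = y10 AND y15 AND y7 = HIGH AND LOW AND LOW = LOW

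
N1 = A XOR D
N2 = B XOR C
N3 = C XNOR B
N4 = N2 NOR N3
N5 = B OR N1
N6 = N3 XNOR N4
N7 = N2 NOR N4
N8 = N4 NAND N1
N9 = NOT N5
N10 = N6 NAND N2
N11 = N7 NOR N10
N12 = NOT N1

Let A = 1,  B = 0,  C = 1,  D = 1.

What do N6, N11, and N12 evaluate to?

N6 = 1, N11 = 1, N12 = 1

N1 = A XOR D = 1 XOR 1 = 0
N2 = B XOR C = 0 XOR 1 = 1
N3 = C XNOR B = 1 XNOR 0 = 0
N4 = N2 NOR N3 = 1 NOR 0 = 0
N6 = N3 XNOR N4 = 0 XNOR 0 = 1
N7 = N2 NOR N4 = 1 NOR 0 = 0
N10 = N6 NAND N2 = 1 NAND 1 = 0
N11 = N7 NOR N10 = 0 NOR 0 = 1
N12 = NOT N1 = NOT 0 = 1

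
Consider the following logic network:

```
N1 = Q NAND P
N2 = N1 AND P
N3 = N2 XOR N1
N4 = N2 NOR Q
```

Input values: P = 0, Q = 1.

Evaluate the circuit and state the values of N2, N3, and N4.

N1 = Q NAND P = 1 NAND 0 = 1
N2 = N1 AND P = 1 AND 0 = 0
N3 = N2 XOR N1 = 0 XOR 1 = 1
N4 = N2 NOR Q = 0 NOR 1 = 0

N2 = 0; N3 = 1; N4 = 0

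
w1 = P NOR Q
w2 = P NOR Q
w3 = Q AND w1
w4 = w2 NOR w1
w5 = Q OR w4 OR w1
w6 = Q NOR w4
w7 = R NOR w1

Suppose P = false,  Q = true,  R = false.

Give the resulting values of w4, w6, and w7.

w1 = P NOR Q = false NOR true = false
w2 = P NOR Q = false NOR true = false
w4 = w2 NOR w1 = false NOR false = true
w6 = Q NOR w4 = true NOR true = false
w7 = R NOR w1 = false NOR false = true

w4 = true; w6 = false; w7 = true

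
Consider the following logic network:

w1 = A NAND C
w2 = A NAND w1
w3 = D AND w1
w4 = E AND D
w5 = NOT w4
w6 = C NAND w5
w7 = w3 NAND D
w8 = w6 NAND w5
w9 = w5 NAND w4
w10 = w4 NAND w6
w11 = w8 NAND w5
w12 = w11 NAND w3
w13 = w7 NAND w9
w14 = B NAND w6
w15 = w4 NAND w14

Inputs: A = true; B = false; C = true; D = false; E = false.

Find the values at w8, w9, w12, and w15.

w8 = true, w9 = true, w12 = true, w15 = true

w1 = A NAND C = true NAND true = false
w3 = D AND w1 = false AND false = false
w4 = E AND D = false AND false = false
w5 = NOT w4 = NOT false = true
w6 = C NAND w5 = true NAND true = false
w8 = w6 NAND w5 = false NAND true = true
w9 = w5 NAND w4 = true NAND false = true
w11 = w8 NAND w5 = true NAND true = false
w12 = w11 NAND w3 = false NAND false = true
w14 = B NAND w6 = false NAND false = true
w15 = w4 NAND w14 = false NAND true = true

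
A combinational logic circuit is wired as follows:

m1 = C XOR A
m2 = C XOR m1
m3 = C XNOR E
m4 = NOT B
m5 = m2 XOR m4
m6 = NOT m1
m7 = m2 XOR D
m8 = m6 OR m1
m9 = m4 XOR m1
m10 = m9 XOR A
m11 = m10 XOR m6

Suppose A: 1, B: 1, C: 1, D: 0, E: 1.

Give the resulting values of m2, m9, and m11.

m2 = 1, m9 = 0, m11 = 0

m1 = C XOR A = 1 XOR 1 = 0
m2 = C XOR m1 = 1 XOR 0 = 1
m4 = NOT B = NOT 1 = 0
m6 = NOT m1 = NOT 0 = 1
m9 = m4 XOR m1 = 0 XOR 0 = 0
m10 = m9 XOR A = 0 XOR 1 = 1
m11 = m10 XOR m6 = 1 XOR 1 = 0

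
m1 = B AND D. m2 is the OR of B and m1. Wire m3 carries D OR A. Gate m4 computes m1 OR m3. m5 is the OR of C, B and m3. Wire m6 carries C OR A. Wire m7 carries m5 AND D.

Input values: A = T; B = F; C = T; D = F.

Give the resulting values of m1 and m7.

m1 = B AND D = F AND F = F
m3 = D OR A = F OR T = T
m5 = C OR B OR m3 = T OR F OR T = T
m7 = m5 AND D = T AND F = F

m1 = F, m7 = F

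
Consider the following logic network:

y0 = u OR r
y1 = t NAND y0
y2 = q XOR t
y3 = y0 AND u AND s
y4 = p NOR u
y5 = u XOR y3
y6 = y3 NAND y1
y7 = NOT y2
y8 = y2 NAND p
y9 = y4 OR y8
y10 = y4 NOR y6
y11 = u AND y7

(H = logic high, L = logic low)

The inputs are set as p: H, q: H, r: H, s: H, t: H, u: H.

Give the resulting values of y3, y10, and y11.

y3 = H, y10 = L, y11 = H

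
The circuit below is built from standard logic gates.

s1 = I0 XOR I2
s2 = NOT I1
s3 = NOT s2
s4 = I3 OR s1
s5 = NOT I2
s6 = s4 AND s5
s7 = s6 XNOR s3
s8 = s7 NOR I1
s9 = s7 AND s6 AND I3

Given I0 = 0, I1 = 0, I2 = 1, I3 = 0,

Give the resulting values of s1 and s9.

s1 = I0 XOR I2 = 0 XOR 1 = 1
s2 = NOT I1 = NOT 0 = 1
s3 = NOT s2 = NOT 1 = 0
s4 = I3 OR s1 = 0 OR 1 = 1
s5 = NOT I2 = NOT 1 = 0
s6 = s4 AND s5 = 1 AND 0 = 0
s7 = s6 XNOR s3 = 0 XNOR 0 = 1
s9 = s7 AND s6 AND I3 = 1 AND 0 AND 0 = 0

s1 = 1  s9 = 0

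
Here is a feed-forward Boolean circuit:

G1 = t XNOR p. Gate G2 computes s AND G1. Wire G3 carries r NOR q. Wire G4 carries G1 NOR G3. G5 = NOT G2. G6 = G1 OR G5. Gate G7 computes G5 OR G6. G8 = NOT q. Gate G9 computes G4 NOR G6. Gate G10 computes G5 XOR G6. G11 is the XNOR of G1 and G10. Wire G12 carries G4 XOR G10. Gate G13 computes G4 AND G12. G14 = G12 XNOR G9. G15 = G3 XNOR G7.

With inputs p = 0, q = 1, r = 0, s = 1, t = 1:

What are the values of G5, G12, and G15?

G5 = 1, G12 = 1, G15 = 0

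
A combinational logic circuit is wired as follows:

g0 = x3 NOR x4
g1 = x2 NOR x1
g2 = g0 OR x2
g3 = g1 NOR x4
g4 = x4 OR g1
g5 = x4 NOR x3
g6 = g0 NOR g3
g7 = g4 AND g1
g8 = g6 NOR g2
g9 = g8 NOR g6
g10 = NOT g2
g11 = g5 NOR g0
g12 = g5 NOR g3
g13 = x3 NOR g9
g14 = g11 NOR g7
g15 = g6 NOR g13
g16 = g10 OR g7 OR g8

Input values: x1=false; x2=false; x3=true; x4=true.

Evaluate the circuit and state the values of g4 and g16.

g4 = true, g16 = true

g0 = x3 NOR x4 = true NOR true = false
g1 = x2 NOR x1 = false NOR false = true
g2 = g0 OR x2 = false OR false = false
g3 = g1 NOR x4 = true NOR true = false
g4 = x4 OR g1 = true OR true = true
g6 = g0 NOR g3 = false NOR false = true
g7 = g4 AND g1 = true AND true = true
g8 = g6 NOR g2 = true NOR false = false
g10 = NOT g2 = NOT false = true
g16 = g10 OR g7 OR g8 = true OR true OR false = true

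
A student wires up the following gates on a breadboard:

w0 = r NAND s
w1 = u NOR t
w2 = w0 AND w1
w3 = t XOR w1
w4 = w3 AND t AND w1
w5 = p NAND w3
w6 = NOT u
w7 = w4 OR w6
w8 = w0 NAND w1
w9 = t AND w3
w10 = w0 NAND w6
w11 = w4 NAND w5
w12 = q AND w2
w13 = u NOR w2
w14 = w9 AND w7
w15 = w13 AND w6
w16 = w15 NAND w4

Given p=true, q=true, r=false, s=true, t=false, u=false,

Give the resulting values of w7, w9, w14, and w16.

w0 = r NAND s = false NAND true = true
w1 = u NOR t = false NOR false = true
w2 = w0 AND w1 = true AND true = true
w3 = t XOR w1 = false XOR true = true
w4 = w3 AND t AND w1 = true AND false AND true = false
w6 = NOT u = NOT false = true
w7 = w4 OR w6 = false OR true = true
w9 = t AND w3 = false AND true = false
w13 = u NOR w2 = false NOR true = false
w14 = w9 AND w7 = false AND true = false
w15 = w13 AND w6 = false AND true = false
w16 = w15 NAND w4 = false NAND false = true

w7 = true; w9 = false; w14 = false; w16 = true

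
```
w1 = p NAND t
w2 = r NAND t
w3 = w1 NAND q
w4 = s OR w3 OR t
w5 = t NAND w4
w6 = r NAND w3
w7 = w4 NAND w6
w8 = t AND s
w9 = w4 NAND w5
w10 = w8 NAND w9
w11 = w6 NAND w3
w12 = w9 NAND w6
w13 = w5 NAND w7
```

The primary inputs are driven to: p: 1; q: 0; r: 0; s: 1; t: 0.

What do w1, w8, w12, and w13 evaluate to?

w1 = 1; w8 = 0; w12 = 1; w13 = 1

w1 = p NAND t = 1 NAND 0 = 1
w3 = w1 NAND q = 1 NAND 0 = 1
w4 = s OR w3 OR t = 1 OR 1 OR 0 = 1
w5 = t NAND w4 = 0 NAND 1 = 1
w6 = r NAND w3 = 0 NAND 1 = 1
w7 = w4 NAND w6 = 1 NAND 1 = 0
w8 = t AND s = 0 AND 1 = 0
w9 = w4 NAND w5 = 1 NAND 1 = 0
w12 = w9 NAND w6 = 0 NAND 1 = 1
w13 = w5 NAND w7 = 1 NAND 0 = 1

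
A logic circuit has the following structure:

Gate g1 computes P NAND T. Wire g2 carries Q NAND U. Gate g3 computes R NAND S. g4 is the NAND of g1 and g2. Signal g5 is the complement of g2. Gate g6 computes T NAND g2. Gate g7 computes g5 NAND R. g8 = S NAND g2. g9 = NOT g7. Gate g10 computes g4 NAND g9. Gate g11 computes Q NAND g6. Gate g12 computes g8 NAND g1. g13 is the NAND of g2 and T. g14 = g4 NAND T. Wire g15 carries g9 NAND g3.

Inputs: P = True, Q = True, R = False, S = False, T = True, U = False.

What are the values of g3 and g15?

g3 = True, g15 = True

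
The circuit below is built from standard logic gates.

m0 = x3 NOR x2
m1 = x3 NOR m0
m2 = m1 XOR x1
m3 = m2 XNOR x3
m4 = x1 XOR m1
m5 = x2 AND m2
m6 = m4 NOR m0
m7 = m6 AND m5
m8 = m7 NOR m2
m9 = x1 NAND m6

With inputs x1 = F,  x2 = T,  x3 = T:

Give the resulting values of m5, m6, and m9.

m0 = x3 NOR x2 = T NOR T = F
m1 = x3 NOR m0 = T NOR F = F
m2 = m1 XOR x1 = F XOR F = F
m4 = x1 XOR m1 = F XOR F = F
m5 = x2 AND m2 = T AND F = F
m6 = m4 NOR m0 = F NOR F = T
m9 = x1 NAND m6 = F NAND T = T

m5 = F, m6 = T, m9 = T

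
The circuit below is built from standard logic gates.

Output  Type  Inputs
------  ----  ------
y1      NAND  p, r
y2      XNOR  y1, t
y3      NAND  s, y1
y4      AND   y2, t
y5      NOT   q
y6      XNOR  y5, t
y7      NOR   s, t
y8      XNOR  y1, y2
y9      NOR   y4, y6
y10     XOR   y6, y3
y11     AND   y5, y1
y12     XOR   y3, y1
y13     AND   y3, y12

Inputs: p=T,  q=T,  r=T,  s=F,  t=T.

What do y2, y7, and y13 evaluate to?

y2 = F; y7 = F; y13 = T

y1 = p NAND r = T NAND T = F
y2 = y1 XNOR t = F XNOR T = F
y3 = s NAND y1 = F NAND F = T
y7 = s NOR t = F NOR T = F
y12 = y3 XOR y1 = T XOR F = T
y13 = y3 AND y12 = T AND T = T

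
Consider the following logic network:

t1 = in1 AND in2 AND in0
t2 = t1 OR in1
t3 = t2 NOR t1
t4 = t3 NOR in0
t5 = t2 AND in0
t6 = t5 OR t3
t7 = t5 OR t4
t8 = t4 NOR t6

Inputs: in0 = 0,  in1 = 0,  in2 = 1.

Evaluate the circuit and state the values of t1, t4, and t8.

t1 = 0; t4 = 0; t8 = 0

t1 = in1 AND in2 AND in0 = 0 AND 1 AND 0 = 0
t2 = t1 OR in1 = 0 OR 0 = 0
t3 = t2 NOR t1 = 0 NOR 0 = 1
t4 = t3 NOR in0 = 1 NOR 0 = 0
t5 = t2 AND in0 = 0 AND 0 = 0
t6 = t5 OR t3 = 0 OR 1 = 1
t8 = t4 NOR t6 = 0 NOR 1 = 0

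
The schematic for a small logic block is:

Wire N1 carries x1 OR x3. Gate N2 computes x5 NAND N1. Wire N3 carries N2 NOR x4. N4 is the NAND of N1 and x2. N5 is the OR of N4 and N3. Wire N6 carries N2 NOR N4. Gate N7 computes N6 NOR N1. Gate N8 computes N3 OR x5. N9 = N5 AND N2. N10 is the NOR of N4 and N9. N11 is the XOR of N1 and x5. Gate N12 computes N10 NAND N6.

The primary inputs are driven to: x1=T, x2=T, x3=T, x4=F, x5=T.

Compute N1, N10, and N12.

N1 = x1 OR x3 = T OR T = T
N2 = x5 NAND N1 = T NAND T = F
N3 = N2 NOR x4 = F NOR F = T
N4 = N1 NAND x2 = T NAND T = F
N5 = N4 OR N3 = F OR T = T
N6 = N2 NOR N4 = F NOR F = T
N9 = N5 AND N2 = T AND F = F
N10 = N4 NOR N9 = F NOR F = T
N12 = N10 NAND N6 = T NAND T = F

N1 = T  N10 = T  N12 = F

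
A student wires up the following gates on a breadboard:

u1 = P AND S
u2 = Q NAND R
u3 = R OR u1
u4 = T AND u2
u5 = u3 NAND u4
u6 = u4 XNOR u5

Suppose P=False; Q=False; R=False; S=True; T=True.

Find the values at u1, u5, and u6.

u1 = False, u5 = True, u6 = True

u1 = P AND S = False AND True = False
u2 = Q NAND R = False NAND False = True
u3 = R OR u1 = False OR False = False
u4 = T AND u2 = True AND True = True
u5 = u3 NAND u4 = False NAND True = True
u6 = u4 XNOR u5 = True XNOR True = True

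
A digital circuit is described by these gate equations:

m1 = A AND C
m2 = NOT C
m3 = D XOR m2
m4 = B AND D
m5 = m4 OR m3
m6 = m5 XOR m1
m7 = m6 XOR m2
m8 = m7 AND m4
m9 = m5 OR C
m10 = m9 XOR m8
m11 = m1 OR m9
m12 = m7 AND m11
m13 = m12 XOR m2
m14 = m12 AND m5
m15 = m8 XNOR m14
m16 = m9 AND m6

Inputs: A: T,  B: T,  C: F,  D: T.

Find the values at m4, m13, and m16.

m1 = A AND C = T AND F = F
m2 = NOT C = NOT F = T
m3 = D XOR m2 = T XOR T = F
m4 = B AND D = T AND T = T
m5 = m4 OR m3 = T OR F = T
m6 = m5 XOR m1 = T XOR F = T
m7 = m6 XOR m2 = T XOR T = F
m9 = m5 OR C = T OR F = T
m11 = m1 OR m9 = F OR T = T
m12 = m7 AND m11 = F AND T = F
m13 = m12 XOR m2 = F XOR T = T
m16 = m9 AND m6 = T AND T = T

m4 = T, m13 = T, m16 = T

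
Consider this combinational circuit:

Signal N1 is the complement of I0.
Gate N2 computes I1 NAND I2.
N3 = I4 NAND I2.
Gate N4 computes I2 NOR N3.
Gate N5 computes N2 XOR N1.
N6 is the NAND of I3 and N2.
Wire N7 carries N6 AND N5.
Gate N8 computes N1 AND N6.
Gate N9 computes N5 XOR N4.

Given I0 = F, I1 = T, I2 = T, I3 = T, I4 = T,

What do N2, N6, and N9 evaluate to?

N2 = F, N6 = T, N9 = T

N1 = NOT I0 = NOT F = T
N2 = I1 NAND I2 = T NAND T = F
N3 = I4 NAND I2 = T NAND T = F
N4 = I2 NOR N3 = T NOR F = F
N5 = N2 XOR N1 = F XOR T = T
N6 = I3 NAND N2 = T NAND F = T
N9 = N5 XOR N4 = T XOR F = T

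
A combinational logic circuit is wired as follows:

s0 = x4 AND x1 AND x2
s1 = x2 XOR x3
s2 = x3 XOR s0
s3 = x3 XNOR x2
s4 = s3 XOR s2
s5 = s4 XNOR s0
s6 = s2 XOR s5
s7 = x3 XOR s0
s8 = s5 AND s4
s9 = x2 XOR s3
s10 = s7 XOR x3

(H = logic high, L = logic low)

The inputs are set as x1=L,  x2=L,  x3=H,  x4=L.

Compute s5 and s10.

s5 = L, s10 = L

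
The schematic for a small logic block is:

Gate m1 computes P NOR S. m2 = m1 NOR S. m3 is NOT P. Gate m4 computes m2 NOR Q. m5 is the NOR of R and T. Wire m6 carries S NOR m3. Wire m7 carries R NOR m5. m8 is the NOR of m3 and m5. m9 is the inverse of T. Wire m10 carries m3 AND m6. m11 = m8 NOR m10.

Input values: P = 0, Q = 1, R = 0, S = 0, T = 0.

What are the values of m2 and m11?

m2 = 0  m11 = 1

m1 = P NOR S = 0 NOR 0 = 1
m2 = m1 NOR S = 1 NOR 0 = 0
m3 = NOT P = NOT 0 = 1
m5 = R NOR T = 0 NOR 0 = 1
m6 = S NOR m3 = 0 NOR 1 = 0
m8 = m3 NOR m5 = 1 NOR 1 = 0
m10 = m3 AND m6 = 1 AND 0 = 0
m11 = m8 NOR m10 = 0 NOR 0 = 1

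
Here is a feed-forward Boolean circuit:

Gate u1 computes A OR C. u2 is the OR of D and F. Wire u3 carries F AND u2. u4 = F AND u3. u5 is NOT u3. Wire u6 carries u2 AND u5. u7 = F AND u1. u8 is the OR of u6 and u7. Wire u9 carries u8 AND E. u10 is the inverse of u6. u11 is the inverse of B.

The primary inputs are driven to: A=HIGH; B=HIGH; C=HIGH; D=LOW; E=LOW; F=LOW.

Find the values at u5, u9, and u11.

u5 = HIGH  u9 = LOW  u11 = LOW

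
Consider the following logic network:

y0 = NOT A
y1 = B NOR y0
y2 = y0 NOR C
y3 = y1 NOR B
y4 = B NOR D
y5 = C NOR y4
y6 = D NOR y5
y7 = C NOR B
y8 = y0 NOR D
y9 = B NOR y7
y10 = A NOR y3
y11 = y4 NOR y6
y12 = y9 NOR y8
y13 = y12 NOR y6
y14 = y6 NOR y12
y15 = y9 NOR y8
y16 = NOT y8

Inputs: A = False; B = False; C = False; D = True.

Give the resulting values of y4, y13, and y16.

y4 = False, y13 = False, y16 = True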